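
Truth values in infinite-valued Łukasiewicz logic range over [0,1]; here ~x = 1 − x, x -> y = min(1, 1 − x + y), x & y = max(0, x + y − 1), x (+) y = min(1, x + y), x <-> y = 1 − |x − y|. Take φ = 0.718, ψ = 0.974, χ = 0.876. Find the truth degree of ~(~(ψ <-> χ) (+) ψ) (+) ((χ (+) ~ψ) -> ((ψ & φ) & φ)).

ψ <-> χ = 1 − |0.974 − 0.876| = 1 − 0.098 = 0.902
~(ψ <-> χ) = 1 − 0.902 = 0.098
~(ψ <-> χ) (+) ψ = min(1, 0.098 + 0.974) = min(1, 1.072) = 1.000
~(~(ψ <-> χ) (+) ψ) = 1 − 1.000 = 0.000
~ψ = 1 − 0.974 = 0.026
χ (+) ~ψ = min(1, 0.876 + 0.026) = min(1, 0.902) = 0.902
ψ & φ = max(0, 0.974 + 0.718 − 1) = max(0, 0.692) = 0.692
(ψ & φ) & φ = max(0, 0.692 + 0.718 − 1) = max(0, 0.410) = 0.410
(χ (+) ~ψ) -> ((ψ & φ) & φ) = min(1, 1 − 0.902 + 0.410) = min(1, 0.508) = 0.508
~(~(ψ <-> χ) (+) ψ) (+) ((χ (+) ~ψ) -> ((ψ & φ) & φ)) = min(1, 0.000 + 0.508) = min(1, 0.508) = 0.508

0.508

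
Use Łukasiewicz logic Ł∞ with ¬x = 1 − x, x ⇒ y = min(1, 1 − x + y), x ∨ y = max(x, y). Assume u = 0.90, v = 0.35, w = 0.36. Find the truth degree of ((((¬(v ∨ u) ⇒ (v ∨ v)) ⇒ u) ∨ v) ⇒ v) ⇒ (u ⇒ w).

v ∨ u = max(0.35, 0.90) = 0.90
¬(v ∨ u) = 1 − 0.90 = 0.10
v ∨ v = max(0.35, 0.35) = 0.35
¬(v ∨ u) ⇒ (v ∨ v) = min(1, 1 − 0.10 + 0.35) = min(1, 1.25) = 1.00
(¬(v ∨ u) ⇒ (v ∨ v)) ⇒ u = min(1, 1 − 1.00 + 0.90) = min(1, 0.90) = 0.90
((¬(v ∨ u) ⇒ (v ∨ v)) ⇒ u) ∨ v = max(0.90, 0.35) = 0.90
(((¬(v ∨ u) ⇒ (v ∨ v)) ⇒ u) ∨ v) ⇒ v = min(1, 1 − 0.90 + 0.35) = min(1, 0.45) = 0.45
u ⇒ w = min(1, 1 − 0.90 + 0.36) = min(1, 0.46) = 0.46
((((¬(v ∨ u) ⇒ (v ∨ v)) ⇒ u) ∨ v) ⇒ v) ⇒ (u ⇒ w) = min(1, 1 − 0.45 + 0.46) = min(1, 1.01) = 1.00

1.00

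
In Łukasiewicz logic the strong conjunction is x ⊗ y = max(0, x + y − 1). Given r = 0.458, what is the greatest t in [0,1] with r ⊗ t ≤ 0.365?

The residuum of the Łukasiewicz t-norm gives the supremum: min(1, 1 − 0.458 + 0.365).
1 − 0.458 + 0.365 = 0.907, so t = min(1, 0.907) = 0.907.
Check: 0.458 ⊗ 0.907 = max(0, 0.365) = 0.365 ≤ 0.365.

0.907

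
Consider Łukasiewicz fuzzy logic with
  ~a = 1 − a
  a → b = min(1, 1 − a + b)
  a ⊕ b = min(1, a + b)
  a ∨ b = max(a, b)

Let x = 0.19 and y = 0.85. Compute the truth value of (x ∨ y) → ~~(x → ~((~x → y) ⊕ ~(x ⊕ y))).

0.96

x ∨ y = max(0.19, 0.85) = 0.85
~x = 1 − 0.19 = 0.81
~x → y = min(1, 1 − 0.81 + 0.85) = min(1, 1.04) = 1.00
x ⊕ y = min(1, 0.19 + 0.85) = min(1, 1.04) = 1.00
~(x ⊕ y) = 1 − 1.00 = 0.00
(~x → y) ⊕ ~(x ⊕ y) = min(1, 1.00 + 0.00) = min(1, 1.00) = 1.00
~((~x → y) ⊕ ~(x ⊕ y)) = 1 − 1.00 = 0.00
x → ~((~x → y) ⊕ ~(x ⊕ y)) = min(1, 1 − 0.19 + 0.00) = min(1, 0.81) = 0.81
~(x → ~((~x → y) ⊕ ~(x ⊕ y))) = 1 − 0.81 = 0.19
~~(x → ~((~x → y) ⊕ ~(x ⊕ y))) = 1 − 0.19 = 0.81
(x ∨ y) → ~~(x → ~((~x → y) ⊕ ~(x ⊕ y))) = min(1, 1 − 0.85 + 0.81) = min(1, 0.96) = 0.96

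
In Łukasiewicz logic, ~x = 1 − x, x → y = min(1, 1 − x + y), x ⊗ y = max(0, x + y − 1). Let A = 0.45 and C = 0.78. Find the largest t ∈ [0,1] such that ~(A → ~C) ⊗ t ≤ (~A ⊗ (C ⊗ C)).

0.88

~C = 1 − 0.78 = 0.22
A → ~C = min(1, 1 − 0.45 + 0.22) = min(1, 0.77) = 0.77
~(A → ~C) = 1 − 0.77 = 0.23
So the left factor is ~(A → ~C) = 0.23.
~A = 1 − 0.45 = 0.55
C ⊗ C = max(0, 0.78 + 0.78 − 1) = max(0, 0.56) = 0.56
~A ⊗ (C ⊗ C) = max(0, 0.55 + 0.56 − 1) = max(0, 0.11) = 0.11
So the right-hand bound is ~A ⊗ (C ⊗ C) = 0.11.
The residuum of the Łukasiewicz t-norm gives the supremum: min(1, 1 − 0.23 + 0.11).
1 − 0.23 + 0.11 = 0.88, so t = min(1, 0.88) = 0.88.
Check: 0.23 ⊗ 0.88 = max(0, 0.11) = 0.11 ≤ 0.11.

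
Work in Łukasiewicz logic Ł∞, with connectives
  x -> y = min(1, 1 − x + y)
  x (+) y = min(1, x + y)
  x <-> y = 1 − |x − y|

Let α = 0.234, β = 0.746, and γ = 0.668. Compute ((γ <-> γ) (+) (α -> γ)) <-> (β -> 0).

0.254

γ <-> γ = 1 − |0.668 − 0.668| = 1 − 0.000 = 1.000
α -> γ = min(1, 1 − 0.234 + 0.668) = min(1, 1.434) = 1.000
(γ <-> γ) (+) (α -> γ) = min(1, 1.000 + 1.000) = min(1, 2.000) = 1.000
β -> 0 = min(1, 1 − 0.746 + 0.000) = min(1, 0.254) = 0.254
((γ <-> γ) (+) (α -> γ)) <-> (β -> 0) = 1 − |1.000 − 0.254| = 1 − 0.746 = 0.254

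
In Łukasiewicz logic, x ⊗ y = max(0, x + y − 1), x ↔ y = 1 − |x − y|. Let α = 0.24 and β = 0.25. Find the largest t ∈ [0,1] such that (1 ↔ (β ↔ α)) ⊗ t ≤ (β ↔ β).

1.00

β ↔ α = 1 − |0.25 − 0.24| = 1 − 0.01 = 0.99
1 ↔ (β ↔ α) = 1 − |1.00 − 0.99| = 1 − 0.01 = 0.99
So the left factor is 1 ↔ (β ↔ α) = 0.99.
β ↔ β = 1 − |0.25 − 0.25| = 1 − 0.00 = 1.00
So the right-hand bound is β ↔ β = 1.00.
The residuum of the Łukasiewicz t-norm gives the supremum: min(1, 1 − 0.99 + 1.00).
1 − 0.99 + 1.00 = 1.01, so t = min(1, 1.01) = 1.00.
Check: 0.99 ⊗ 1.00 = max(0, 0.99) = 0.99 ≤ 1.00.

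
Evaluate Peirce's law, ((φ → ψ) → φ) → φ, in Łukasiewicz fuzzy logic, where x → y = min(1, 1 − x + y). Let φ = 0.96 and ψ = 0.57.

φ → ψ = min(1, 1 − 0.96 + 0.57) = min(1, 0.61) = 0.61
(φ → ψ) → φ = min(1, 1 − 0.61 + 0.96) = min(1, 1.35) = 1.00
((φ → ψ) → φ) → φ = min(1, 1 − 1.00 + 0.96) = min(1, 0.96) = 0.96
(The value 0.96 < 1 shows this instance is not satisfied; not a Ł∞-tautology in general.)

0.96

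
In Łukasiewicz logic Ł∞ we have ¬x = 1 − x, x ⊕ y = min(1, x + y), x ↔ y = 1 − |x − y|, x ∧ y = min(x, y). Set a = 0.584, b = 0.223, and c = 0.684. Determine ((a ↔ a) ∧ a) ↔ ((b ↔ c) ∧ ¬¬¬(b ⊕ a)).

a ↔ a = 1 − |0.584 − 0.584| = 1 − 0.000 = 1.000
(a ↔ a) ∧ a = min(1.000, 0.584) = 0.584
b ↔ c = 1 − |0.223 − 0.684| = 1 − 0.461 = 0.539
b ⊕ a = min(1, 0.223 + 0.584) = min(1, 0.807) = 0.807
¬(b ⊕ a) = 1 − 0.807 = 0.193
¬¬(b ⊕ a) = 1 − 0.193 = 0.807
¬¬¬(b ⊕ a) = 1 − 0.807 = 0.193
(b ↔ c) ∧ ¬¬¬(b ⊕ a) = min(0.539, 0.193) = 0.193
((a ↔ a) ∧ a) ↔ ((b ↔ c) ∧ ¬¬¬(b ⊕ a)) = 1 − |0.584 − 0.193| = 1 − 0.391 = 0.609

0.609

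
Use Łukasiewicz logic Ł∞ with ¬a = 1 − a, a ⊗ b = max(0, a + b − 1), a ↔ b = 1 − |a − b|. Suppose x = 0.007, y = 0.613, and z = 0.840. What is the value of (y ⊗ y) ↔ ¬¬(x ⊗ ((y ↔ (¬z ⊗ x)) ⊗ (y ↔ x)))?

y ⊗ y = max(0, 0.613 + 0.613 − 1) = max(0, 0.226) = 0.226
¬z = 1 − 0.840 = 0.160
¬z ⊗ x = max(0, 0.160 + 0.007 − 1) = max(0, -0.833) = 0.000
y ↔ (¬z ⊗ x) = 1 − |0.613 − 0.000| = 1 − 0.613 = 0.387
y ↔ x = 1 − |0.613 − 0.007| = 1 − 0.606 = 0.394
(y ↔ (¬z ⊗ x)) ⊗ (y ↔ x) = max(0, 0.387 + 0.394 − 1) = max(0, -0.219) = 0.000
x ⊗ ((y ↔ (¬z ⊗ x)) ⊗ (y ↔ x)) = max(0, 0.007 + 0.000 − 1) = max(0, -0.993) = 0.000
¬(x ⊗ ((y ↔ (¬z ⊗ x)) ⊗ (y ↔ x))) = 1 − 0.000 = 1.000
¬¬(x ⊗ ((y ↔ (¬z ⊗ x)) ⊗ (y ↔ x))) = 1 − 1.000 = 0.000
(y ⊗ y) ↔ ¬¬(x ⊗ ((y ↔ (¬z ⊗ x)) ⊗ (y ↔ x))) = 1 − |0.226 − 0.000| = 1 − 0.226 = 0.774

0.774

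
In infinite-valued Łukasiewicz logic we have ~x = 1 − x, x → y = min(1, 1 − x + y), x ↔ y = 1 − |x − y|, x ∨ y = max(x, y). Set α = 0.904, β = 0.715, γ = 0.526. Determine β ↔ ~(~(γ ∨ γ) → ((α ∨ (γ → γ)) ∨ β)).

γ ∨ γ = max(0.526, 0.526) = 0.526
~(γ ∨ γ) = 1 − 0.526 = 0.474
γ → γ = min(1, 1 − 0.526 + 0.526) = min(1, 1.000) = 1.000
α ∨ (γ → γ) = max(0.904, 1.000) = 1.000
(α ∨ (γ → γ)) ∨ β = max(1.000, 0.715) = 1.000
~(γ ∨ γ) → ((α ∨ (γ → γ)) ∨ β) = min(1, 1 − 0.474 + 1.000) = min(1, 1.526) = 1.000
~(~(γ ∨ γ) → ((α ∨ (γ → γ)) ∨ β)) = 1 − 1.000 = 0.000
β ↔ ~(~(γ ∨ γ) → ((α ∨ (γ → γ)) ∨ β)) = 1 − |0.715 − 0.000| = 1 − 0.715 = 0.285

0.285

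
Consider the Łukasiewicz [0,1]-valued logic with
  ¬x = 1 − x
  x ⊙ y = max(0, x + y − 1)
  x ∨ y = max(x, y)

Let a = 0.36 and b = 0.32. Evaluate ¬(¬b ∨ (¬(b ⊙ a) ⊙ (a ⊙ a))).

¬b = 1 − 0.32 = 0.68
b ⊙ a = max(0, 0.32 + 0.36 − 1) = max(0, -0.32) = 0.00
¬(b ⊙ a) = 1 − 0.00 = 1.00
a ⊙ a = max(0, 0.36 + 0.36 − 1) = max(0, -0.28) = 0.00
¬(b ⊙ a) ⊙ (a ⊙ a) = max(0, 1.00 + 0.00 − 1) = max(0, 0.00) = 0.00
¬b ∨ (¬(b ⊙ a) ⊙ (a ⊙ a)) = max(0.68, 0.00) = 0.68
¬(¬b ∨ (¬(b ⊙ a) ⊙ (a ⊙ a))) = 1 − 0.68 = 0.32

0.32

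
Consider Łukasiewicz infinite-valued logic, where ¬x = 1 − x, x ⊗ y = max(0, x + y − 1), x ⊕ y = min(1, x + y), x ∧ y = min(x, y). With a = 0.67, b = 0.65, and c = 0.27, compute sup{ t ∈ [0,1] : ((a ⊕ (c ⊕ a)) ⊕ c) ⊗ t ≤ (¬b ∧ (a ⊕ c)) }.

0.35

c ⊕ a = min(1, 0.27 + 0.67) = min(1, 0.94) = 0.94
a ⊕ (c ⊕ a) = min(1, 0.67 + 0.94) = min(1, 1.61) = 1.00
(a ⊕ (c ⊕ a)) ⊕ c = min(1, 1.00 + 0.27) = min(1, 1.27) = 1.00
So the left factor is (a ⊕ (c ⊕ a)) ⊕ c = 1.00.
¬b = 1 − 0.65 = 0.35
a ⊕ c = min(1, 0.67 + 0.27) = min(1, 0.94) = 0.94
¬b ∧ (a ⊕ c) = min(0.35, 0.94) = 0.35
So the right-hand bound is ¬b ∧ (a ⊕ c) = 0.35.
The residuum of the Łukasiewicz t-norm gives the supremum: min(1, 1 − 1.00 + 0.35).
1 − 1.00 + 0.35 = 0.35, so t = min(1, 0.35) = 0.35.
Check: 1.00 ⊗ 0.35 = max(0, 0.35) = 0.35 ≤ 0.35.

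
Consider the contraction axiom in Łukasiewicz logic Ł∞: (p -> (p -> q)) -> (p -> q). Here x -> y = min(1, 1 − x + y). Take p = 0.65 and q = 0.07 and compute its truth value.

0.65

p -> q = min(1, 1 − 0.65 + 0.07) = min(1, 0.42) = 0.42
p -> (p -> q) = min(1, 1 − 0.65 + 0.42) = min(1, 0.77) = 0.77
(p -> (p -> q)) -> (p -> q) = min(1, 1 − 0.77 + 0.42) = min(1, 0.65) = 0.65
(The value 0.65 < 1 shows this instance is not satisfied; fails in Ł∞ (the t-norm is not idempotent).)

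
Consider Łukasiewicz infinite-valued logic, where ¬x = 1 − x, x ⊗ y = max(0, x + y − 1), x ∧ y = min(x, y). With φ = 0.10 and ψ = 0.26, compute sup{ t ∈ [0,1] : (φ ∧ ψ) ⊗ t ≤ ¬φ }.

1.00

φ ∧ ψ = min(0.10, 0.26) = 0.10
So the left factor is φ ∧ ψ = 0.10.
¬φ = 1 − 0.10 = 0.90
So the right-hand bound is ¬φ = 0.90.
The residuum of the Łukasiewicz t-norm gives the supremum: min(1, 1 − 0.10 + 0.90).
1 − 0.10 + 0.90 = 1.80, so t = min(1, 1.80) = 1.00.
Check: 0.10 ⊗ 1.00 = max(0, 0.10) = 0.10 ≤ 0.90.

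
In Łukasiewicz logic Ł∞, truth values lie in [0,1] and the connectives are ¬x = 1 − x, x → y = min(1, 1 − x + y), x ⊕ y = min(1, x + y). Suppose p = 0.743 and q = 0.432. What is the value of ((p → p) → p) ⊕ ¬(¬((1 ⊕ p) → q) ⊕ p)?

0.743

p → p = min(1, 1 − 0.743 + 0.743) = min(1, 1.000) = 1.000
(p → p) → p = min(1, 1 − 1.000 + 0.743) = min(1, 0.743) = 0.743
1 ⊕ p = min(1, 1.000 + 0.743) = min(1, 1.743) = 1.000
(1 ⊕ p) → q = min(1, 1 − 1.000 + 0.432) = min(1, 0.432) = 0.432
¬((1 ⊕ p) → q) = 1 − 0.432 = 0.568
¬((1 ⊕ p) → q) ⊕ p = min(1, 0.568 + 0.743) = min(1, 1.311) = 1.000
¬(¬((1 ⊕ p) → q) ⊕ p) = 1 − 1.000 = 0.000
((p → p) → p) ⊕ ¬(¬((1 ⊕ p) → q) ⊕ p) = min(1, 0.743 + 0.000) = min(1, 0.743) = 0.743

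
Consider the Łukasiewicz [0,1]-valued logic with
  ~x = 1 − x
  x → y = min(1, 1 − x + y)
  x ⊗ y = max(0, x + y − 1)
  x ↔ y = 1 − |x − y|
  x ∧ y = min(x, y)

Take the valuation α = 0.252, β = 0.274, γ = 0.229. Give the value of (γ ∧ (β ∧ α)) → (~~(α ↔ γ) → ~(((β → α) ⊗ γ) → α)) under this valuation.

0.794

β ∧ α = min(0.274, 0.252) = 0.252
γ ∧ (β ∧ α) = min(0.229, 0.252) = 0.229
α ↔ γ = 1 − |0.252 − 0.229| = 1 − 0.023 = 0.977
~(α ↔ γ) = 1 − 0.977 = 0.023
~~(α ↔ γ) = 1 − 0.023 = 0.977
β → α = min(1, 1 − 0.274 + 0.252) = min(1, 0.978) = 0.978
(β → α) ⊗ γ = max(0, 0.978 + 0.229 − 1) = max(0, 0.207) = 0.207
((β → α) ⊗ γ) → α = min(1, 1 − 0.207 + 0.252) = min(1, 1.045) = 1.000
~(((β → α) ⊗ γ) → α) = 1 − 1.000 = 0.000
~~(α ↔ γ) → ~(((β → α) ⊗ γ) → α) = min(1, 1 − 0.977 + 0.000) = min(1, 0.023) = 0.023
(γ ∧ (β ∧ α)) → (~~(α ↔ γ) → ~(((β → α) ⊗ γ) → α)) = min(1, 1 − 0.229 + 0.023) = min(1, 0.794) = 0.794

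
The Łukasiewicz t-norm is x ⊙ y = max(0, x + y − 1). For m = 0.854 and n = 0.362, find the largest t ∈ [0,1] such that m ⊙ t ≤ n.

The residuum of the Łukasiewicz t-norm gives the supremum: min(1, 1 − 0.854 + 0.362).
1 − 0.854 + 0.362 = 0.508, so t = min(1, 0.508) = 0.508.
Check: 0.854 ⊙ 0.508 = max(0, 0.362) = 0.362 ≤ 0.362.

0.508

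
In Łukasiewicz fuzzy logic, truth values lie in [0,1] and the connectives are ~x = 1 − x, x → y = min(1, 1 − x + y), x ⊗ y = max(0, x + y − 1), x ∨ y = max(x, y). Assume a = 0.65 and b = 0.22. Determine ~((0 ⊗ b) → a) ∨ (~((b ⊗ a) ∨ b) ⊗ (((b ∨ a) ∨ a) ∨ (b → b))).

0.78

0 ⊗ b = max(0, 0.00 + 0.22 − 1) = max(0, -0.78) = 0.00
(0 ⊗ b) → a = min(1, 1 − 0.00 + 0.65) = min(1, 1.65) = 1.00
~((0 ⊗ b) → a) = 1 − 1.00 = 0.00
b ⊗ a = max(0, 0.22 + 0.65 − 1) = max(0, -0.13) = 0.00
(b ⊗ a) ∨ b = max(0.00, 0.22) = 0.22
~((b ⊗ a) ∨ b) = 1 − 0.22 = 0.78
b ∨ a = max(0.22, 0.65) = 0.65
(b ∨ a) ∨ a = max(0.65, 0.65) = 0.65
b → b = min(1, 1 − 0.22 + 0.22) = min(1, 1.00) = 1.00
((b ∨ a) ∨ a) ∨ (b → b) = max(0.65, 1.00) = 1.00
~((b ⊗ a) ∨ b) ⊗ (((b ∨ a) ∨ a) ∨ (b → b)) = max(0, 0.78 + 1.00 − 1) = max(0, 0.78) = 0.78
~((0 ⊗ b) → a) ∨ (~((b ⊗ a) ∨ b) ⊗ (((b ∨ a) ∨ a) ∨ (b → b))) = max(0.00, 0.78) = 0.78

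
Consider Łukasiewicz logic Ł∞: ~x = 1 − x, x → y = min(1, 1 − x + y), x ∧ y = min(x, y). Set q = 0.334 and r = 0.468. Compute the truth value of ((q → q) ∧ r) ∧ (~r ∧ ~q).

q → q = min(1, 1 − 0.334 + 0.334) = min(1, 1.000) = 1.000
(q → q) ∧ r = min(1.000, 0.468) = 0.468
~r = 1 − 0.468 = 0.532
~q = 1 − 0.334 = 0.666
~r ∧ ~q = min(0.532, 0.666) = 0.532
((q → q) ∧ r) ∧ (~r ∧ ~q) = min(0.468, 0.532) = 0.468

0.468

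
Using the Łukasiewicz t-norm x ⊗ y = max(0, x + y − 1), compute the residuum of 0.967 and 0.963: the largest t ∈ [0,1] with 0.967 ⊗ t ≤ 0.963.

0.996

The residuum of the Łukasiewicz t-norm gives the supremum: min(1, 1 − 0.967 + 0.963).
1 − 0.967 + 0.963 = 0.996, so t = min(1, 0.996) = 0.996.
Check: 0.967 ⊗ 0.996 = max(0, 0.963) = 0.963 ≤ 0.963.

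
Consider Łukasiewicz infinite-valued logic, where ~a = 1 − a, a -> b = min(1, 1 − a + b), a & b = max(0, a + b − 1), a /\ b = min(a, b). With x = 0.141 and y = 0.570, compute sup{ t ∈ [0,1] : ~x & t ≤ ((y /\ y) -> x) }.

~x = 1 − 0.141 = 0.859
So the left factor is ~x = 0.859.
y /\ y = min(0.570, 0.570) = 0.570
(y /\ y) -> x = min(1, 1 − 0.570 + 0.141) = min(1, 0.571) = 0.571
So the right-hand bound is (y /\ y) -> x = 0.571.
The residuum of the Łukasiewicz t-norm gives the supremum: min(1, 1 − 0.859 + 0.571).
1 − 0.859 + 0.571 = 0.712, so t = min(1, 0.712) = 0.712.
Check: 0.859 & 0.712 = max(0, 0.571) = 0.571 ≤ 0.571.

0.712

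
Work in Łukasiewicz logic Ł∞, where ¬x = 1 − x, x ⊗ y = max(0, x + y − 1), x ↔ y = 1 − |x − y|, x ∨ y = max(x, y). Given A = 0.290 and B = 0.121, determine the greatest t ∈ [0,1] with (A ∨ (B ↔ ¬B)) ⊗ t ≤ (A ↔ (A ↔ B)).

¬B = 1 − 0.121 = 0.879
B ↔ ¬B = 1 − |0.121 − 0.879| = 1 − 0.758 = 0.242
A ∨ (B ↔ ¬B) = max(0.290, 0.242) = 0.290
So the left factor is A ∨ (B ↔ ¬B) = 0.290.
A ↔ B = 1 − |0.290 − 0.121| = 1 − 0.169 = 0.831
A ↔ (A ↔ B) = 1 − |0.290 − 0.831| = 1 − 0.541 = 0.459
So the right-hand bound is A ↔ (A ↔ B) = 0.459.
The residuum of the Łukasiewicz t-norm gives the supremum: min(1, 1 − 0.290 + 0.459).
1 − 0.290 + 0.459 = 1.169, so t = min(1, 1.169) = 1.000.
Check: 0.290 ⊗ 1.000 = max(0, 0.290) = 0.290 ≤ 0.459.

1.000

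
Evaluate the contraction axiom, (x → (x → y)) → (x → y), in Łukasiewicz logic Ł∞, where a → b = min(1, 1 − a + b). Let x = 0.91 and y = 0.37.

0.91

x → y = min(1, 1 − 0.91 + 0.37) = min(1, 0.46) = 0.46
x → (x → y) = min(1, 1 − 0.91 + 0.46) = min(1, 0.55) = 0.55
(x → (x → y)) → (x → y) = min(1, 1 − 0.55 + 0.46) = min(1, 0.91) = 0.91
(The value 0.91 < 1 shows this instance is not satisfied; fails in Ł∞ (the t-norm is not idempotent).)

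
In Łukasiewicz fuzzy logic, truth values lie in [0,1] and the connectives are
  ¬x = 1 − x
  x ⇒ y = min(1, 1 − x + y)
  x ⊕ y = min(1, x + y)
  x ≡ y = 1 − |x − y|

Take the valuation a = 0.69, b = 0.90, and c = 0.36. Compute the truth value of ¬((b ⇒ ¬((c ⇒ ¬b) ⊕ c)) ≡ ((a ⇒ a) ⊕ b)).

¬b = 1 − 0.90 = 0.10
c ⇒ ¬b = min(1, 1 − 0.36 + 0.10) = min(1, 0.74) = 0.74
(c ⇒ ¬b) ⊕ c = min(1, 0.74 + 0.36) = min(1, 1.10) = 1.00
¬((c ⇒ ¬b) ⊕ c) = 1 − 1.00 = 0.00
b ⇒ ¬((c ⇒ ¬b) ⊕ c) = min(1, 1 − 0.90 + 0.00) = min(1, 0.10) = 0.10
a ⇒ a = min(1, 1 − 0.69 + 0.69) = min(1, 1.00) = 1.00
(a ⇒ a) ⊕ b = min(1, 1.00 + 0.90) = min(1, 1.90) = 1.00
(b ⇒ ¬((c ⇒ ¬b) ⊕ c)) ≡ ((a ⇒ a) ⊕ b) = 1 − |0.10 − 1.00| = 1 − 0.90 = 0.10
¬((b ⇒ ¬((c ⇒ ¬b) ⊕ c)) ≡ ((a ⇒ a) ⊕ b)) = 1 − 0.10 = 0.90

0.90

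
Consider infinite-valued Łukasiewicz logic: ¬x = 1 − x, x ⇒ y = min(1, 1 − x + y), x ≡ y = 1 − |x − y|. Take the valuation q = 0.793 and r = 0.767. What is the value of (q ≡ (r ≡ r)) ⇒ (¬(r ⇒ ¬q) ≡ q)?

r ≡ r = 1 − |0.767 − 0.767| = 1 − 0.000 = 1.000
q ≡ (r ≡ r) = 1 − |0.793 − 1.000| = 1 − 0.207 = 0.793
¬q = 1 − 0.793 = 0.207
r ⇒ ¬q = min(1, 1 − 0.767 + 0.207) = min(1, 0.440) = 0.440
¬(r ⇒ ¬q) = 1 − 0.440 = 0.560
¬(r ⇒ ¬q) ≡ q = 1 − |0.560 − 0.793| = 1 − 0.233 = 0.767
(q ≡ (r ≡ r)) ⇒ (¬(r ⇒ ¬q) ≡ q) = min(1, 1 − 0.793 + 0.767) = min(1, 0.974) = 0.974

0.974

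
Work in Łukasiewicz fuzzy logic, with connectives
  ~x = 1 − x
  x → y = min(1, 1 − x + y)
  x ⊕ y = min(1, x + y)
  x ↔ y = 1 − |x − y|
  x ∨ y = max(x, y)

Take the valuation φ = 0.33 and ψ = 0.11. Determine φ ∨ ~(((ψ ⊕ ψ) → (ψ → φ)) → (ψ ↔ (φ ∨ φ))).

0.33

ψ ⊕ ψ = min(1, 0.11 + 0.11) = min(1, 0.22) = 0.22
ψ → φ = min(1, 1 − 0.11 + 0.33) = min(1, 1.22) = 1.00
(ψ ⊕ ψ) → (ψ → φ) = min(1, 1 − 0.22 + 1.00) = min(1, 1.78) = 1.00
φ ∨ φ = max(0.33, 0.33) = 0.33
ψ ↔ (φ ∨ φ) = 1 − |0.11 − 0.33| = 1 − 0.22 = 0.78
((ψ ⊕ ψ) → (ψ → φ)) → (ψ ↔ (φ ∨ φ)) = min(1, 1 − 1.00 + 0.78) = min(1, 0.78) = 0.78
~(((ψ ⊕ ψ) → (ψ → φ)) → (ψ ↔ (φ ∨ φ))) = 1 − 0.78 = 0.22
φ ∨ ~(((ψ ⊕ ψ) → (ψ → φ)) → (ψ ↔ (φ ∨ φ))) = max(0.33, 0.22) = 0.33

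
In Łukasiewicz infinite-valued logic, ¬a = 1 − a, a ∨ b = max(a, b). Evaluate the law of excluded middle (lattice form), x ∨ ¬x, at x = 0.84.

0.84

¬x = 1 − 0.84 = 0.16
x ∨ ¬x = max(0.84, 0.16) = 0.84
(The value 0.84 < 1 shows this instance is not satisfied; not a Ł∞-tautology — its value is max(a, 1−a).)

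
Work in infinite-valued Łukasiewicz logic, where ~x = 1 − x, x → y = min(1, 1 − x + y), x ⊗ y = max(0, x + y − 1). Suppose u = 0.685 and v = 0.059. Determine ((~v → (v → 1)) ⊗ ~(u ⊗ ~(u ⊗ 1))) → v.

0.059

~v = 1 − 0.059 = 0.941
v → 1 = min(1, 1 − 0.059 + 1.000) = min(1, 1.941) = 1.000
~v → (v → 1) = min(1, 1 − 0.941 + 1.000) = min(1, 1.059) = 1.000
u ⊗ 1 = max(0, 0.685 + 1.000 − 1) = max(0, 0.685) = 0.685
~(u ⊗ 1) = 1 − 0.685 = 0.315
u ⊗ ~(u ⊗ 1) = max(0, 0.685 + 0.315 − 1) = max(0, 0.000) = 0.000
~(u ⊗ ~(u ⊗ 1)) = 1 − 0.000 = 1.000
(~v → (v → 1)) ⊗ ~(u ⊗ ~(u ⊗ 1)) = max(0, 1.000 + 1.000 − 1) = max(0, 1.000) = 1.000
((~v → (v → 1)) ⊗ ~(u ⊗ ~(u ⊗ 1))) → v = min(1, 1 − 1.000 + 0.059) = min(1, 0.059) = 0.059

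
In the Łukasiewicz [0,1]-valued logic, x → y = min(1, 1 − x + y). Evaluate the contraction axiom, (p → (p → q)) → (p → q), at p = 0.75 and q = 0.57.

0.82

p → q = min(1, 1 − 0.75 + 0.57) = min(1, 0.82) = 0.82
p → (p → q) = min(1, 1 − 0.75 + 0.82) = min(1, 1.07) = 1.00
(p → (p → q)) → (p → q) = min(1, 1 − 1.00 + 0.82) = min(1, 0.82) = 0.82
(The value 0.82 < 1 shows this instance is not satisfied; fails in Ł∞ (the t-norm is not idempotent).)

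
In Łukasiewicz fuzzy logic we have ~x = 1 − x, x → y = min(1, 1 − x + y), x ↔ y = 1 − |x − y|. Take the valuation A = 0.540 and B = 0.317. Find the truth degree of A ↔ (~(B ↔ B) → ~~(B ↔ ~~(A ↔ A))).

B ↔ B = 1 − |0.317 − 0.317| = 1 − 0.000 = 1.000
~(B ↔ B) = 1 − 1.000 = 0.000
A ↔ A = 1 − |0.540 − 0.540| = 1 − 0.000 = 1.000
~(A ↔ A) = 1 − 1.000 = 0.000
~~(A ↔ A) = 1 − 0.000 = 1.000
B ↔ ~~(A ↔ A) = 1 − |0.317 − 1.000| = 1 − 0.683 = 0.317
~(B ↔ ~~(A ↔ A)) = 1 − 0.317 = 0.683
~~(B ↔ ~~(A ↔ A)) = 1 − 0.683 = 0.317
~(B ↔ B) → ~~(B ↔ ~~(A ↔ A)) = min(1, 1 − 0.000 + 0.317) = min(1, 1.317) = 1.000
A ↔ (~(B ↔ B) → ~~(B ↔ ~~(A ↔ A))) = 1 − |0.540 − 1.000| = 1 − 0.460 = 0.540

0.540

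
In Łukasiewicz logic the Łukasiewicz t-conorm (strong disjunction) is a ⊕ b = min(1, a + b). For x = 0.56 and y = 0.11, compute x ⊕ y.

x ⊕ y = min(1, 0.56 + 0.11) = min(1, 0.67) = 0.67
For comparison, the Gödel t-conorm max(a, b) would give 0.56.

0.67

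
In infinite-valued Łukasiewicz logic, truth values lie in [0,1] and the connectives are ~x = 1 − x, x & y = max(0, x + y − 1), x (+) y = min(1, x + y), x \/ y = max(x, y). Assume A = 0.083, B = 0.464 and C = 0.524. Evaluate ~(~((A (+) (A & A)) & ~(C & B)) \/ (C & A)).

A & A = max(0, 0.083 + 0.083 − 1) = max(0, -0.834) = 0.000
A (+) (A & A) = min(1, 0.083 + 0.000) = min(1, 0.083) = 0.083
C & B = max(0, 0.524 + 0.464 − 1) = max(0, -0.012) = 0.000
~(C & B) = 1 − 0.000 = 1.000
(A (+) (A & A)) & ~(C & B) = max(0, 0.083 + 1.000 − 1) = max(0, 0.083) = 0.083
~((A (+) (A & A)) & ~(C & B)) = 1 − 0.083 = 0.917
C & A = max(0, 0.524 + 0.083 − 1) = max(0, -0.393) = 0.000
~((A (+) (A & A)) & ~(C & B)) \/ (C & A) = max(0.917, 0.000) = 0.917
~(~((A (+) (A & A)) & ~(C & B)) \/ (C & A)) = 1 − 0.917 = 0.083

0.083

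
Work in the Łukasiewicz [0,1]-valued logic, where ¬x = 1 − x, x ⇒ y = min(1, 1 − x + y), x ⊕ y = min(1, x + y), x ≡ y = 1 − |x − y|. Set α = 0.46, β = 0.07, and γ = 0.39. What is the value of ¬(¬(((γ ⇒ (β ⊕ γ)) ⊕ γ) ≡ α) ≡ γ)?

β ⊕ γ = min(1, 0.07 + 0.39) = min(1, 0.46) = 0.46
γ ⇒ (β ⊕ γ) = min(1, 1 − 0.39 + 0.46) = min(1, 1.07) = 1.00
(γ ⇒ (β ⊕ γ)) ⊕ γ = min(1, 1.00 + 0.39) = min(1, 1.39) = 1.00
((γ ⇒ (β ⊕ γ)) ⊕ γ) ≡ α = 1 − |1.00 − 0.46| = 1 − 0.54 = 0.46
¬(((γ ⇒ (β ⊕ γ)) ⊕ γ) ≡ α) = 1 − 0.46 = 0.54
¬(((γ ⇒ (β ⊕ γ)) ⊕ γ) ≡ α) ≡ γ = 1 − |0.54 − 0.39| = 1 − 0.15 = 0.85
¬(¬(((γ ⇒ (β ⊕ γ)) ⊕ γ) ≡ α) ≡ γ) = 1 − 0.85 = 0.15

0.15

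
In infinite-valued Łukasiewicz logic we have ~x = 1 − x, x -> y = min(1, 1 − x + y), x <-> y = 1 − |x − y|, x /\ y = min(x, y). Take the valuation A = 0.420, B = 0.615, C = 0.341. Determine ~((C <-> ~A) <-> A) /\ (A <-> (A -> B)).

~A = 1 − 0.420 = 0.580
C <-> ~A = 1 − |0.341 − 0.580| = 1 − 0.239 = 0.761
(C <-> ~A) <-> A = 1 − |0.761 − 0.420| = 1 − 0.341 = 0.659
~((C <-> ~A) <-> A) = 1 − 0.659 = 0.341
A -> B = min(1, 1 − 0.420 + 0.615) = min(1, 1.195) = 1.000
A <-> (A -> B) = 1 − |0.420 − 1.000| = 1 − 0.580 = 0.420
~((C <-> ~A) <-> A) /\ (A <-> (A -> B)) = min(0.341, 0.420) = 0.341

0.341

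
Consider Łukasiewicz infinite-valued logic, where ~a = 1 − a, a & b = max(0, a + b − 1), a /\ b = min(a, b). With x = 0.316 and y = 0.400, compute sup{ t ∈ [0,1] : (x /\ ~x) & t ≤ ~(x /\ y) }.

1.000

~x = 1 − 0.316 = 0.684
x /\ ~x = min(0.316, 0.684) = 0.316
So the left factor is x /\ ~x = 0.316.
x /\ y = min(0.316, 0.400) = 0.316
~(x /\ y) = 1 − 0.316 = 0.684
So the right-hand bound is ~(x /\ y) = 0.684.
The residuum of the Łukasiewicz t-norm gives the supremum: min(1, 1 − 0.316 + 0.684).
1 − 0.316 + 0.684 = 1.368, so t = min(1, 1.368) = 1.000.
Check: 0.316 & 1.000 = max(0, 0.316) = 0.316 ≤ 0.684.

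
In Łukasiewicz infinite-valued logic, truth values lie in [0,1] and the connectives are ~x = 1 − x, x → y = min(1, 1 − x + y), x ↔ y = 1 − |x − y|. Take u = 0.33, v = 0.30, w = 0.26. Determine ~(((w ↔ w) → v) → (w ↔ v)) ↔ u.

0.67

w ↔ w = 1 − |0.26 − 0.26| = 1 − 0.00 = 1.00
(w ↔ w) → v = min(1, 1 − 1.00 + 0.30) = min(1, 0.30) = 0.30
w ↔ v = 1 − |0.26 − 0.30| = 1 − 0.04 = 0.96
((w ↔ w) → v) → (w ↔ v) = min(1, 1 − 0.30 + 0.96) = min(1, 1.66) = 1.00
~(((w ↔ w) → v) → (w ↔ v)) = 1 − 1.00 = 0.00
~(((w ↔ w) → v) → (w ↔ v)) ↔ u = 1 − |0.00 − 0.33| = 1 − 0.33 = 0.67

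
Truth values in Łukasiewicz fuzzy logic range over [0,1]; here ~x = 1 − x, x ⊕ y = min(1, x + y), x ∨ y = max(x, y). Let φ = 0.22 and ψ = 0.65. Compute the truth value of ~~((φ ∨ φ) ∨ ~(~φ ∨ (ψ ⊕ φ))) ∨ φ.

φ ∨ φ = max(0.22, 0.22) = 0.22
~φ = 1 − 0.22 = 0.78
ψ ⊕ φ = min(1, 0.65 + 0.22) = min(1, 0.87) = 0.87
~φ ∨ (ψ ⊕ φ) = max(0.78, 0.87) = 0.87
~(~φ ∨ (ψ ⊕ φ)) = 1 − 0.87 = 0.13
(φ ∨ φ) ∨ ~(~φ ∨ (ψ ⊕ φ)) = max(0.22, 0.13) = 0.22
~((φ ∨ φ) ∨ ~(~φ ∨ (ψ ⊕ φ))) = 1 − 0.22 = 0.78
~~((φ ∨ φ) ∨ ~(~φ ∨ (ψ ⊕ φ))) = 1 − 0.78 = 0.22
~~((φ ∨ φ) ∨ ~(~φ ∨ (ψ ⊕ φ))) ∨ φ = max(0.22, 0.22) = 0.22

0.22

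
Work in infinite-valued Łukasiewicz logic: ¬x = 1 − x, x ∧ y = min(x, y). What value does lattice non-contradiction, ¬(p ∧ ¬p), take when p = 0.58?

0.58

¬p = 1 − 0.58 = 0.42
p ∧ ¬p = min(0.58, 0.42) = 0.42
¬(p ∧ ¬p) = 1 − 0.42 = 0.58
(The value 0.58 < 1 shows this instance is not satisfied; not a Ł∞-tautology — its value is 1 − min(a, 1−a).)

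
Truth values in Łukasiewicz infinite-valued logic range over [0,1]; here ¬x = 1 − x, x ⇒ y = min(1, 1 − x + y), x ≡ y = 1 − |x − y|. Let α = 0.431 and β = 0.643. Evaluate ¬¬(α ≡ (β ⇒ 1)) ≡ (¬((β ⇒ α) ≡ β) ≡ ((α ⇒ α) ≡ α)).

β ⇒ 1 = min(1, 1 − 0.643 + 1.000) = min(1, 1.357) = 1.000
α ≡ (β ⇒ 1) = 1 − |0.431 − 1.000| = 1 − 0.569 = 0.431
¬(α ≡ (β ⇒ 1)) = 1 − 0.431 = 0.569
¬¬(α ≡ (β ⇒ 1)) = 1 − 0.569 = 0.431
β ⇒ α = min(1, 1 − 0.643 + 0.431) = min(1, 0.788) = 0.788
(β ⇒ α) ≡ β = 1 − |0.788 − 0.643| = 1 − 0.145 = 0.855
¬((β ⇒ α) ≡ β) = 1 − 0.855 = 0.145
α ⇒ α = min(1, 1 − 0.431 + 0.431) = min(1, 1.000) = 1.000
(α ⇒ α) ≡ α = 1 − |1.000 − 0.431| = 1 − 0.569 = 0.431
¬((β ⇒ α) ≡ β) ≡ ((α ⇒ α) ≡ α) = 1 − |0.145 − 0.431| = 1 − 0.286 = 0.714
¬¬(α ≡ (β ⇒ 1)) ≡ (¬((β ⇒ α) ≡ β) ≡ ((α ⇒ α) ≡ α)) = 1 − |0.431 − 0.714| = 1 − 0.283 = 0.717

0.717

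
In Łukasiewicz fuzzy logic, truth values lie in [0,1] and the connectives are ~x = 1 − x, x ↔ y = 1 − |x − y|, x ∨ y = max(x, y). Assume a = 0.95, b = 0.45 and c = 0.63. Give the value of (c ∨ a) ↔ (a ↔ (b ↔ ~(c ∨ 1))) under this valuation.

c ∨ a = max(0.63, 0.95) = 0.95
c ∨ 1 = max(0.63, 1.00) = 1.00
~(c ∨ 1) = 1 − 1.00 = 0.00
b ↔ ~(c ∨ 1) = 1 − |0.45 − 0.00| = 1 − 0.45 = 0.55
a ↔ (b ↔ ~(c ∨ 1)) = 1 − |0.95 − 0.55| = 1 − 0.40 = 0.60
(c ∨ a) ↔ (a ↔ (b ↔ ~(c ∨ 1))) = 1 − |0.95 − 0.60| = 1 − 0.35 = 0.65

0.65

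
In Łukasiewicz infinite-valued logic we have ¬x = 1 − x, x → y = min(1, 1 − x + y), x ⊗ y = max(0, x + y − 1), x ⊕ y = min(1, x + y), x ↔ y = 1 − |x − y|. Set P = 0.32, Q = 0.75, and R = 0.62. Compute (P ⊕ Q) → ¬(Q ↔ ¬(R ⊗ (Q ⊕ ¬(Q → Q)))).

P ⊕ Q = min(1, 0.32 + 0.75) = min(1, 1.07) = 1.00
Q → Q = min(1, 1 − 0.75 + 0.75) = min(1, 1.00) = 1.00
¬(Q → Q) = 1 − 1.00 = 0.00
Q ⊕ ¬(Q → Q) = min(1, 0.75 + 0.00) = min(1, 0.75) = 0.75
R ⊗ (Q ⊕ ¬(Q → Q)) = max(0, 0.62 + 0.75 − 1) = max(0, 0.37) = 0.37
¬(R ⊗ (Q ⊕ ¬(Q → Q))) = 1 − 0.37 = 0.63
Q ↔ ¬(R ⊗ (Q ⊕ ¬(Q → Q))) = 1 − |0.75 − 0.63| = 1 − 0.12 = 0.88
¬(Q ↔ ¬(R ⊗ (Q ⊕ ¬(Q → Q)))) = 1 − 0.88 = 0.12
(P ⊕ Q) → ¬(Q ↔ ¬(R ⊗ (Q ⊕ ¬(Q → Q)))) = min(1, 1 − 1.00 + 0.12) = min(1, 0.12) = 0.12

0.12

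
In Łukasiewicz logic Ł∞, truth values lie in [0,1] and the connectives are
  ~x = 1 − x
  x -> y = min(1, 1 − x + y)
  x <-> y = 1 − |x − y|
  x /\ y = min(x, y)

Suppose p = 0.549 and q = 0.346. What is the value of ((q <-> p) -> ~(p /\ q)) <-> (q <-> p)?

0.940

q <-> p = 1 − |0.346 − 0.549| = 1 − 0.203 = 0.797
p /\ q = min(0.549, 0.346) = 0.346
~(p /\ q) = 1 − 0.346 = 0.654
(q <-> p) -> ~(p /\ q) = min(1, 1 − 0.797 + 0.654) = min(1, 0.857) = 0.857
((q <-> p) -> ~(p /\ q)) <-> (q <-> p) = 1 − |0.857 − 0.797| = 1 − 0.060 = 0.940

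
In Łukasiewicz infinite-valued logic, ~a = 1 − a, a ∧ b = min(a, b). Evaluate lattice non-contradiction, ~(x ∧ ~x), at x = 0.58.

~x = 1 − 0.58 = 0.42
x ∧ ~x = min(0.58, 0.42) = 0.42
~(x ∧ ~x) = 1 − 0.42 = 0.58
(The value 0.58 < 1 shows this instance is not satisfied; not a Ł∞-tautology — its value is 1 − min(a, 1−a).)

0.58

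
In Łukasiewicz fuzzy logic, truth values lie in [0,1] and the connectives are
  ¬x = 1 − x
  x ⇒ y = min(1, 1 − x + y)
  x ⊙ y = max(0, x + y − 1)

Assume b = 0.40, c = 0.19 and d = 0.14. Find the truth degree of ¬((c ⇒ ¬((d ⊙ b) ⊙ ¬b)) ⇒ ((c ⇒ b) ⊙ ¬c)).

0.19

d ⊙ b = max(0, 0.14 + 0.40 − 1) = max(0, -0.46) = 0.00
¬b = 1 − 0.40 = 0.60
(d ⊙ b) ⊙ ¬b = max(0, 0.00 + 0.60 − 1) = max(0, -0.40) = 0.00
¬((d ⊙ b) ⊙ ¬b) = 1 − 0.00 = 1.00
c ⇒ ¬((d ⊙ b) ⊙ ¬b) = min(1, 1 − 0.19 + 1.00) = min(1, 1.81) = 1.00
c ⇒ b = min(1, 1 − 0.19 + 0.40) = min(1, 1.21) = 1.00
¬c = 1 − 0.19 = 0.81
(c ⇒ b) ⊙ ¬c = max(0, 1.00 + 0.81 − 1) = max(0, 0.81) = 0.81
(c ⇒ ¬((d ⊙ b) ⊙ ¬b)) ⇒ ((c ⇒ b) ⊙ ¬c) = min(1, 1 − 1.00 + 0.81) = min(1, 0.81) = 0.81
¬((c ⇒ ¬((d ⊙ b) ⊙ ¬b)) ⇒ ((c ⇒ b) ⊙ ¬c)) = 1 − 0.81 = 0.19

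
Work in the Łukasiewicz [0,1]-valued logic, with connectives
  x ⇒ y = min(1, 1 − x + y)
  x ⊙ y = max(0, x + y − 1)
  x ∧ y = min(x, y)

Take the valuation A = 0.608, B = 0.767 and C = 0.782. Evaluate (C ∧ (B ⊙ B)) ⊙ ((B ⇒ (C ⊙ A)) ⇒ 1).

0.534

B ⊙ B = max(0, 0.767 + 0.767 − 1) = max(0, 0.534) = 0.534
C ∧ (B ⊙ B) = min(0.782, 0.534) = 0.534
C ⊙ A = max(0, 0.782 + 0.608 − 1) = max(0, 0.390) = 0.390
B ⇒ (C ⊙ A) = min(1, 1 − 0.767 + 0.390) = min(1, 0.623) = 0.623
(B ⇒ (C ⊙ A)) ⇒ 1 = min(1, 1 − 0.623 + 1.000) = min(1, 1.377) = 1.000
(C ∧ (B ⊙ B)) ⊙ ((B ⇒ (C ⊙ A)) ⇒ 1) = max(0, 0.534 + 1.000 − 1) = max(0, 0.534) = 0.534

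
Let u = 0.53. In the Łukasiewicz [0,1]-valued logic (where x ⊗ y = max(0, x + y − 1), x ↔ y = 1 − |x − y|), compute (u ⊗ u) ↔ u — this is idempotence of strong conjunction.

0.53

u ⊗ u = max(0, 0.53 + 0.53 − 1) = max(0, 0.06) = 0.06
(u ⊗ u) ↔ u = 1 − |0.06 − 0.53| = 1 − 0.47 = 0.53
(The value 0.53 < 1 shows this instance is not satisfied; fails in Ł∞ since a ⊗ a = max(0, 2a−1) ≠ a in general.)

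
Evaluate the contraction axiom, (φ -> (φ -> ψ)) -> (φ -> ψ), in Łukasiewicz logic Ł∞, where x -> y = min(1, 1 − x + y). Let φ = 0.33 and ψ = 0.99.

1.00

φ -> ψ = min(1, 1 − 0.33 + 0.99) = min(1, 1.66) = 1.00
φ -> (φ -> ψ) = min(1, 1 − 0.33 + 1.00) = min(1, 1.67) = 1.00
(φ -> (φ -> ψ)) -> (φ -> ψ) = min(1, 1 − 1.00 + 1.00) = min(1, 1.00) = 1.00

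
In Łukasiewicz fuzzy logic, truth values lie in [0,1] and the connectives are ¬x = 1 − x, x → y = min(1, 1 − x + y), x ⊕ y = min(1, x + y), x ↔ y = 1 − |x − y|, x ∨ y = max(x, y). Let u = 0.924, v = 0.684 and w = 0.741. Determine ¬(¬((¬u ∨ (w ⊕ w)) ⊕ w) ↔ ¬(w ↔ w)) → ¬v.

¬u = 1 − 0.924 = 0.076
w ⊕ w = min(1, 0.741 + 0.741) = min(1, 1.482) = 1.000
¬u ∨ (w ⊕ w) = max(0.076, 1.000) = 1.000
(¬u ∨ (w ⊕ w)) ⊕ w = min(1, 1.000 + 0.741) = min(1, 1.741) = 1.000
¬((¬u ∨ (w ⊕ w)) ⊕ w) = 1 − 1.000 = 0.000
w ↔ w = 1 − |0.741 − 0.741| = 1 − 0.000 = 1.000
¬(w ↔ w) = 1 − 1.000 = 0.000
¬((¬u ∨ (w ⊕ w)) ⊕ w) ↔ ¬(w ↔ w) = 1 − |0.000 − 0.000| = 1 − 0.000 = 1.000
¬(¬((¬u ∨ (w ⊕ w)) ⊕ w) ↔ ¬(w ↔ w)) = 1 − 1.000 = 0.000
¬v = 1 − 0.684 = 0.316
¬(¬((¬u ∨ (w ⊕ w)) ⊕ w) ↔ ¬(w ↔ w)) → ¬v = min(1, 1 − 0.000 + 0.316) = min(1, 1.316) = 1.000

1.000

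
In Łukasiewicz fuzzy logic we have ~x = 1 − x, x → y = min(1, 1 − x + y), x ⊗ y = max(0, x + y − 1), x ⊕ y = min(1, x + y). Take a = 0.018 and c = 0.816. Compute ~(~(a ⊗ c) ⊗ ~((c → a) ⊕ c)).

a ⊗ c = max(0, 0.018 + 0.816 − 1) = max(0, -0.166) = 0.000
~(a ⊗ c) = 1 − 0.000 = 1.000
c → a = min(1, 1 − 0.816 + 0.018) = min(1, 0.202) = 0.202
(c → a) ⊕ c = min(1, 0.202 + 0.816) = min(1, 1.018) = 1.000
~((c → a) ⊕ c) = 1 − 1.000 = 0.000
~(a ⊗ c) ⊗ ~((c → a) ⊕ c) = max(0, 1.000 + 0.000 − 1) = max(0, 0.000) = 0.000
~(~(a ⊗ c) ⊗ ~((c → a) ⊕ c)) = 1 − 0.000 = 1.000

1.000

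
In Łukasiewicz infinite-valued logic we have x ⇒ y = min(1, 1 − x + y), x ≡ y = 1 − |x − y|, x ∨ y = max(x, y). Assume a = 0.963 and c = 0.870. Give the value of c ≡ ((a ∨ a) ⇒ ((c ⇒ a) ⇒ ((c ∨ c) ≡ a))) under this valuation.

a ∨ a = max(0.963, 0.963) = 0.963
c ⇒ a = min(1, 1 − 0.870 + 0.963) = min(1, 1.093) = 1.000
c ∨ c = max(0.870, 0.870) = 0.870
(c ∨ c) ≡ a = 1 − |0.870 − 0.963| = 1 − 0.093 = 0.907
(c ⇒ a) ⇒ ((c ∨ c) ≡ a) = min(1, 1 − 1.000 + 0.907) = min(1, 0.907) = 0.907
(a ∨ a) ⇒ ((c ⇒ a) ⇒ ((c ∨ c) ≡ a)) = min(1, 1 − 0.963 + 0.907) = min(1, 0.944) = 0.944
c ≡ ((a ∨ a) ⇒ ((c ⇒ a) ⇒ ((c ∨ c) ≡ a))) = 1 − |0.870 − 0.944| = 1 − 0.074 = 0.926

0.926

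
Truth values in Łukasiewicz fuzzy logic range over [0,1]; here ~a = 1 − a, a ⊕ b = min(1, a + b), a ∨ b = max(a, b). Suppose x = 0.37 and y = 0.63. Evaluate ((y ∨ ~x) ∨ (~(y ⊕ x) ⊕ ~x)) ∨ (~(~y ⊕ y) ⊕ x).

0.63

~x = 1 − 0.37 = 0.63
y ∨ ~x = max(0.63, 0.63) = 0.63
y ⊕ x = min(1, 0.63 + 0.37) = min(1, 1.00) = 1.00
~(y ⊕ x) = 1 − 1.00 = 0.00
~(y ⊕ x) ⊕ ~x = min(1, 0.00 + 0.63) = min(1, 0.63) = 0.63
(y ∨ ~x) ∨ (~(y ⊕ x) ⊕ ~x) = max(0.63, 0.63) = 0.63
~y = 1 − 0.63 = 0.37
~y ⊕ y = min(1, 0.37 + 0.63) = min(1, 1.00) = 1.00
~(~y ⊕ y) = 1 − 1.00 = 0.00
~(~y ⊕ y) ⊕ x = min(1, 0.00 + 0.37) = min(1, 0.37) = 0.37
((y ∨ ~x) ∨ (~(y ⊕ x) ⊕ ~x)) ∨ (~(~y ⊕ y) ⊕ x) = max(0.63, 0.37) = 0.63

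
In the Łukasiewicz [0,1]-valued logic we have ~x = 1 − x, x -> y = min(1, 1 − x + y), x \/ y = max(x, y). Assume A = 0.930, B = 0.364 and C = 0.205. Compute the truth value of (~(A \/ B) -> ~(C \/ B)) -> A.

A \/ B = max(0.930, 0.364) = 0.930
~(A \/ B) = 1 − 0.930 = 0.070
C \/ B = max(0.205, 0.364) = 0.364
~(C \/ B) = 1 − 0.364 = 0.636
~(A \/ B) -> ~(C \/ B) = min(1, 1 − 0.070 + 0.636) = min(1, 1.566) = 1.000
(~(A \/ B) -> ~(C \/ B)) -> A = min(1, 1 − 1.000 + 0.930) = min(1, 0.930) = 0.930

0.930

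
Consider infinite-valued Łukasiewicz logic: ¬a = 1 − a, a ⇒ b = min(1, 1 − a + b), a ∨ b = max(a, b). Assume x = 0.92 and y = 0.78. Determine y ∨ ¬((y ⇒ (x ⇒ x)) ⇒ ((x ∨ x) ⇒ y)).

0.78

x ⇒ x = min(1, 1 − 0.92 + 0.92) = min(1, 1.00) = 1.00
y ⇒ (x ⇒ x) = min(1, 1 − 0.78 + 1.00) = min(1, 1.22) = 1.00
x ∨ x = max(0.92, 0.92) = 0.92
(x ∨ x) ⇒ y = min(1, 1 − 0.92 + 0.78) = min(1, 0.86) = 0.86
(y ⇒ (x ⇒ x)) ⇒ ((x ∨ x) ⇒ y) = min(1, 1 − 1.00 + 0.86) = min(1, 0.86) = 0.86
¬((y ⇒ (x ⇒ x)) ⇒ ((x ∨ x) ⇒ y)) = 1 − 0.86 = 0.14
y ∨ ¬((y ⇒ (x ⇒ x)) ⇒ ((x ∨ x) ⇒ y)) = max(0.78, 0.14) = 0.78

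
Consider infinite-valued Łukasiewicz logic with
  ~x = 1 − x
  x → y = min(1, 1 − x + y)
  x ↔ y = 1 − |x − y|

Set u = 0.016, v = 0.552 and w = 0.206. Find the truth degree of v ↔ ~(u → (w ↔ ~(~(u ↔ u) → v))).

0.448

u ↔ u = 1 − |0.016 − 0.016| = 1 − 0.000 = 1.000
~(u ↔ u) = 1 − 1.000 = 0.000
~(u ↔ u) → v = min(1, 1 − 0.000 + 0.552) = min(1, 1.552) = 1.000
~(~(u ↔ u) → v) = 1 − 1.000 = 0.000
w ↔ ~(~(u ↔ u) → v) = 1 − |0.206 − 0.000| = 1 − 0.206 = 0.794
u → (w ↔ ~(~(u ↔ u) → v)) = min(1, 1 − 0.016 + 0.794) = min(1, 1.778) = 1.000
~(u → (w ↔ ~(~(u ↔ u) → v))) = 1 − 1.000 = 0.000
v ↔ ~(u → (w ↔ ~(~(u ↔ u) → v))) = 1 − |0.552 − 0.000| = 1 − 0.552 = 0.448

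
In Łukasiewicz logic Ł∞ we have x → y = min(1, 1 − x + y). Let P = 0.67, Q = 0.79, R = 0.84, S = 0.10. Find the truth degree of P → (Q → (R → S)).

R → S = min(1, 1 − 0.84 + 0.10) = min(1, 0.26) = 0.26
Q → (R → S) = min(1, 1 − 0.79 + 0.26) = min(1, 0.47) = 0.47
P → (Q → (R → S)) = min(1, 1 − 0.67 + 0.47) = min(1, 0.80) = 0.80

0.80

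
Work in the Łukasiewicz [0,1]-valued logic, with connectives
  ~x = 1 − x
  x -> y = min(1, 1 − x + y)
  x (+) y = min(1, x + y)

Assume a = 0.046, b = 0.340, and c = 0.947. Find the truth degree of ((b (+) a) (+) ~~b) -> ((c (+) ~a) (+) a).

1.000

b (+) a = min(1, 0.340 + 0.046) = min(1, 0.386) = 0.386
~b = 1 − 0.340 = 0.660
~~b = 1 − 0.660 = 0.340
(b (+) a) (+) ~~b = min(1, 0.386 + 0.340) = min(1, 0.726) = 0.726
~a = 1 − 0.046 = 0.954
c (+) ~a = min(1, 0.947 + 0.954) = min(1, 1.901) = 1.000
(c (+) ~a) (+) a = min(1, 1.000 + 0.046) = min(1, 1.046) = 1.000
((b (+) a) (+) ~~b) -> ((c (+) ~a) (+) a) = min(1, 1 − 0.726 + 1.000) = min(1, 1.274) = 1.000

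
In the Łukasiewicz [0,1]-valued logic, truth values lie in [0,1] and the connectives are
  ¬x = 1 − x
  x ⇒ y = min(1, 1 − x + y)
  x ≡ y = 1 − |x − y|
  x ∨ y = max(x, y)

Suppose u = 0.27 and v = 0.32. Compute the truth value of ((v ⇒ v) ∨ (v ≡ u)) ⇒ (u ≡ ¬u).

v ⇒ v = min(1, 1 − 0.32 + 0.32) = min(1, 1.00) = 1.00
v ≡ u = 1 − |0.32 − 0.27| = 1 − 0.05 = 0.95
(v ⇒ v) ∨ (v ≡ u) = max(1.00, 0.95) = 1.00
¬u = 1 − 0.27 = 0.73
u ≡ ¬u = 1 − |0.27 − 0.73| = 1 − 0.46 = 0.54
((v ⇒ v) ∨ (v ≡ u)) ⇒ (u ≡ ¬u) = min(1, 1 − 1.00 + 0.54) = min(1, 0.54) = 0.54

0.54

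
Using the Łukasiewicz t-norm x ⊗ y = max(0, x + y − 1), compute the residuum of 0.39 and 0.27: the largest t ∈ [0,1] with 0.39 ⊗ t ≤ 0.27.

0.88

The residuum of the Łukasiewicz t-norm gives the supremum: min(1, 1 − 0.39 + 0.27).
1 − 0.39 + 0.27 = 0.88, so t = min(1, 0.88) = 0.88.
Check: 0.39 ⊗ 0.88 = max(0, 0.27) = 0.27 ≤ 0.27.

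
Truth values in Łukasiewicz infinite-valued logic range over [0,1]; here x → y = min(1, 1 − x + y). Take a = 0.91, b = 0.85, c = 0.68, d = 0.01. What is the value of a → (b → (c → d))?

c → d = min(1, 1 − 0.68 + 0.01) = min(1, 0.33) = 0.33
b → (c → d) = min(1, 1 − 0.85 + 0.33) = min(1, 0.48) = 0.48
a → (b → (c → d)) = min(1, 1 − 0.91 + 0.48) = min(1, 0.57) = 0.57

0.57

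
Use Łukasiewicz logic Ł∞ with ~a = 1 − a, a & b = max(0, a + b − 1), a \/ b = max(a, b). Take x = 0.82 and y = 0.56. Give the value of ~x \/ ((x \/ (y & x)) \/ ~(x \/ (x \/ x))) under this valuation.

0.82

~x = 1 − 0.82 = 0.18
y & x = max(0, 0.56 + 0.82 − 1) = max(0, 0.38) = 0.38
x \/ (y & x) = max(0.82, 0.38) = 0.82
x \/ x = max(0.82, 0.82) = 0.82
x \/ (x \/ x) = max(0.82, 0.82) = 0.82
~(x \/ (x \/ x)) = 1 − 0.82 = 0.18
(x \/ (y & x)) \/ ~(x \/ (x \/ x)) = max(0.82, 0.18) = 0.82
~x \/ ((x \/ (y & x)) \/ ~(x \/ (x \/ x))) = max(0.18, 0.82) = 0.82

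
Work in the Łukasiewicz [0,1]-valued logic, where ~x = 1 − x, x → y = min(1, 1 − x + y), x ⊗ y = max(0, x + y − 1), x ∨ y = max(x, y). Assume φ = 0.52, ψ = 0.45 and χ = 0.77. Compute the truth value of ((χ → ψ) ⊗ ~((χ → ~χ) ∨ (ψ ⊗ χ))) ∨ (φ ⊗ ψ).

0.22

χ → ψ = min(1, 1 − 0.77 + 0.45) = min(1, 0.68) = 0.68
~χ = 1 − 0.77 = 0.23
χ → ~χ = min(1, 1 − 0.77 + 0.23) = min(1, 0.46) = 0.46
ψ ⊗ χ = max(0, 0.45 + 0.77 − 1) = max(0, 0.22) = 0.22
(χ → ~χ) ∨ (ψ ⊗ χ) = max(0.46, 0.22) = 0.46
~((χ → ~χ) ∨ (ψ ⊗ χ)) = 1 − 0.46 = 0.54
(χ → ψ) ⊗ ~((χ → ~χ) ∨ (ψ ⊗ χ)) = max(0, 0.68 + 0.54 − 1) = max(0, 0.22) = 0.22
φ ⊗ ψ = max(0, 0.52 + 0.45 − 1) = max(0, -0.03) = 0.00
((χ → ψ) ⊗ ~((χ → ~χ) ∨ (ψ ⊗ χ))) ∨ (φ ⊗ ψ) = max(0.22, 0.00) = 0.22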